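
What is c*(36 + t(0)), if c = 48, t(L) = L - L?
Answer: 1728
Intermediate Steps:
t(L) = 0
c*(36 + t(0)) = 48*(36 + 0) = 48*36 = 1728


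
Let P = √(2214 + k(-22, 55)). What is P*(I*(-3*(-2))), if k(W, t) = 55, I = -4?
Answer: -24*√2269 ≈ -1143.2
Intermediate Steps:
P = √2269 (P = √(2214 + 55) = √2269 ≈ 47.634)
P*(I*(-3*(-2))) = √2269*(-(-12)*(-2)) = √2269*(-4*6) = √2269*(-24) = -24*√2269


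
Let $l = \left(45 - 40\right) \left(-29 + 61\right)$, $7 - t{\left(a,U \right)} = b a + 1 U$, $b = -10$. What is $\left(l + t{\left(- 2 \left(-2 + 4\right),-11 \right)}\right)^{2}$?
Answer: $19044$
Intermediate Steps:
$t{\left(a,U \right)} = 7 - U + 10 a$ ($t{\left(a,U \right)} = 7 - \left(- 10 a + 1 U\right) = 7 - \left(- 10 a + U\right) = 7 - \left(U - 10 a\right) = 7 - U + 10 a$)
$l = 160$ ($l = 5 \cdot 32 = 160$)
$\left(l + t{\left(- 2 \left(-2 + 4\right),-11 \right)}\right)^{2} = \left(160 + \left(7 - -11 + 10 \left(- 2 \left(-2 + 4\right)\right)\right)\right)^{2} = \left(160 + \left(7 + 11 + 10 \left(\left(-2\right) 2\right)\right)\right)^{2} = \left(160 + \left(7 + 11 + 10 \left(-4\right)\right)\right)^{2} = \left(160 + \left(7 + 11 - 40\right)\right)^{2} = \left(160 - 22\right)^{2} = 138^{2} = 19044$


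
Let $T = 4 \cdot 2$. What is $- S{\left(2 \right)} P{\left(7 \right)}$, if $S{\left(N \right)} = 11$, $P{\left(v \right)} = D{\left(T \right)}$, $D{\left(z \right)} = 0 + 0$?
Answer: $0$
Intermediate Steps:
$T = 8$
$D{\left(z \right)} = 0$
$P{\left(v \right)} = 0$
$- S{\left(2 \right)} P{\left(7 \right)} = - 11 \cdot 0 = \left(-1\right) 0 = 0$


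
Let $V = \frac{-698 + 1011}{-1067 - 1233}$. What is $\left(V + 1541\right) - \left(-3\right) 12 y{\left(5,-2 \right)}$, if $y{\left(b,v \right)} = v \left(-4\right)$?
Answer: $\frac{4206387}{2300} \approx 1828.9$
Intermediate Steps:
$y{\left(b,v \right)} = - 4 v$
$V = - \frac{313}{2300}$ ($V = \frac{313}{-2300} = 313 \left(- \frac{1}{2300}\right) = - \frac{313}{2300} \approx -0.13609$)
$\left(V + 1541\right) - \left(-3\right) 12 y{\left(5,-2 \right)} = \left(- \frac{313}{2300} + 1541\right) - \left(-3\right) 12 \left(\left(-4\right) \left(-2\right)\right) = \frac{3543987}{2300} - \left(-36\right) 8 = \frac{3543987}{2300} - -288 = \frac{3543987}{2300} + 288 = \frac{4206387}{2300}$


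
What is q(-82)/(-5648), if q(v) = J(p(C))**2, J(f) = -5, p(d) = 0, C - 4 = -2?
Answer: -25/5648 ≈ -0.0044263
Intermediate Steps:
C = 2 (C = 4 - 2 = 2)
q(v) = 25 (q(v) = (-5)**2 = 25)
q(-82)/(-5648) = 25/(-5648) = 25*(-1/5648) = -25/5648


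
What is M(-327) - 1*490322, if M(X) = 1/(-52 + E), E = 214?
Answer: -79432163/162 ≈ -4.9032e+5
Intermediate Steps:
M(X) = 1/162 (M(X) = 1/(-52 + 214) = 1/162)
M(-327) - 1*490322 = 1/162 - 1*490322 = 1/162 - 490322 = -79432163/162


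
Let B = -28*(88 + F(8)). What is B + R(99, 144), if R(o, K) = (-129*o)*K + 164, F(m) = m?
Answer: -1841548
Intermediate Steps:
R(o, K) = 164 - 129*K*o (R(o, K) = -129*K*o + 164 = 164 - 129*K*o)
B = -2688 (B = -28*(88 + 8) = -28*96 = -2688)
B + R(99, 144) = -2688 + (164 - 129*144*99) = -2688 + (164 - 1839024) = -2688 - 1838860 = -1841548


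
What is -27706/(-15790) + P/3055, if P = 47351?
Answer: 83231412/4823845 ≈ 17.254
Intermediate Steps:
-27706/(-15790) + P/3055 = -27706/(-15790) + 47351/3055 = -27706*(-1/15790) + 47351*(1/3055) = 13853/7895 + 47351/3055 = 83231412/4823845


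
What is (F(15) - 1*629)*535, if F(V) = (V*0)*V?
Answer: -336515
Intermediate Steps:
F(V) = 0 (F(V) = 0*V = 0)
(F(15) - 1*629)*535 = (0 - 1*629)*535 = (0 - 629)*535 = -629*535 = -336515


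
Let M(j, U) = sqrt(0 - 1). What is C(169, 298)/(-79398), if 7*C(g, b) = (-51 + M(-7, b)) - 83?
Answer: 67/277893 - I/555786 ≈ 0.0002411 - 1.7993e-6*I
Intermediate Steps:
M(j, U) = I (M(j, U) = sqrt(-1) = I)
C(g, b) = -134/7 + I/7 (C(g, b) = ((-51 + I) - 83)/7 = (-134 + I)/7 = -134/7 + I/7)
C(169, 298)/(-79398) = (-134/7 + I/7)/(-79398) = (-134/7 + I/7)*(-1/79398) = 67/277893 - I/555786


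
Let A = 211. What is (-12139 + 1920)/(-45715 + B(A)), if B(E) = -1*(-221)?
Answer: 10219/45494 ≈ 0.22462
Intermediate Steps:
B(E) = 221
(-12139 + 1920)/(-45715 + B(A)) = (-12139 + 1920)/(-45715 + 221) = -10219/(-45494) = -10219*(-1/45494) = 10219/45494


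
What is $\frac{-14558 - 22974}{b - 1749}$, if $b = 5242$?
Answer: $- \frac{37532}{3493} \approx -10.745$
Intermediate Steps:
$\frac{-14558 - 22974}{b - 1749} = \frac{-14558 - 22974}{5242 - 1749} = - \frac{37532}{3493}$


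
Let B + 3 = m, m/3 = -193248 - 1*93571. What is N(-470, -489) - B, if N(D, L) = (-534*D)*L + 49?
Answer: -121868711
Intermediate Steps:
m = -860457 (m = 3*(-193248 - 1*93571) = 3*(-193248 - 93571) = 3*(-286819) = -860457)
B = -860460 (B = -3 - 860457 = -860460)
N(D, L) = 49 - 534*D*L (N(D, L) = -534*D*L + 49 = 49 - 534*D*L)
N(-470, -489) - B = (49 - 534*(-470)*(-489)) - 1*(-860460) = (49 - 122729220) + 860460 = -122729171 + 860460 = -121868711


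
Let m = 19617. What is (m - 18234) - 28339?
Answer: -26956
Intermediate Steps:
(m - 18234) - 28339 = (19617 - 18234) - 28339 = 1383 - 28339 = -26956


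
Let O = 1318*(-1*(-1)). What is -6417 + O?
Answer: -5099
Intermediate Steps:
O = 1318 (O = 1318*1 = 1318)
-6417 + O = -6417 + 1318 = -5099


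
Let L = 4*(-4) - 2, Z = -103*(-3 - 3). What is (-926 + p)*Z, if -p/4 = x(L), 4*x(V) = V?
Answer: -561144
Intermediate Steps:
Z = 618 (Z = -103*(-6) = 618)
L = -18 (L = -16 - 2 = -18)
x(V) = V/4
p = 18 (p = -(-18) = -4*(-9/2) = 18)
(-926 + p)*Z = (-926 + 18)*618 = -908*618 = -561144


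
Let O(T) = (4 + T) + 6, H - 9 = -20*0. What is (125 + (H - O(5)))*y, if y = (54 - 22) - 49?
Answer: -2023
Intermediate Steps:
H = 9 (H = 9 - 20*0 = 9 + 0 = 9)
y = -17 (y = 32 - 49 = -17)
O(T) = 10 + T
(125 + (H - O(5)))*y = (125 + (9 - (10 + 5)))*(-17) = (125 + (9 - 1*15))*(-17) = (125 + (9 - 15))*(-17) = (125 - 6)*(-17) = 119*(-17) = -2023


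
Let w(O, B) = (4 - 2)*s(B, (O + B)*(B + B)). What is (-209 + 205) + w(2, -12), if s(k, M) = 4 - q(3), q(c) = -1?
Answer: 6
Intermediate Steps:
s(k, M) = 5 (s(k, M) = 4 - 1*(-1) = 4 + 1 = 5)
w(O, B) = 10 (w(O, B) = (4 - 2)*5 = 2*5 = 10)
(-209 + 205) + w(2, -12) = (-209 + 205) + 10 = -4 + 10 = 6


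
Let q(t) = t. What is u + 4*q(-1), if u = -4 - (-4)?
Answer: -4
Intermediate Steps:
u = 0 (u = -4 - 1*(-4) = -4 + 4 = 0)
u + 4*q(-1) = 0 + 4*(-1) = 0 - 4 = -4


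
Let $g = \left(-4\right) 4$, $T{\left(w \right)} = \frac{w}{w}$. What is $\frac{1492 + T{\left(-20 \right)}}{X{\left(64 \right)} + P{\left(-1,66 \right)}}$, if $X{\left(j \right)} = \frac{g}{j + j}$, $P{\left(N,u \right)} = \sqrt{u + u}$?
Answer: $\frac{11944}{8447} + \frac{191104 \sqrt{33}}{8447} \approx 131.38$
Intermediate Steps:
$T{\left(w \right)} = 1$
$g = -16$
$P{\left(N,u \right)} = \sqrt{2} \sqrt{u}$ ($P{\left(N,u \right)} = \sqrt{2 u} = \sqrt{2} \sqrt{u}$)
$X{\left(j \right)} = - \frac{8}{j}$ ($X{\left(j \right)} = - \frac{16}{j + j} = - \frac{16}{2 j} = - 16 \frac{1}{2 j} = - \frac{8}{j}$)
$\frac{1492 + T{\left(-20 \right)}}{X{\left(64 \right)} + P{\left(-1,66 \right)}} = \frac{1492 + 1}{- \frac{8}{64} + \sqrt{2} \sqrt{66}} = \frac{1493}{\left(-8\right) \frac{1}{64} + 2 \sqrt{33}} = \frac{1493}{- \frac{1}{8} + 2 \sqrt{33}}$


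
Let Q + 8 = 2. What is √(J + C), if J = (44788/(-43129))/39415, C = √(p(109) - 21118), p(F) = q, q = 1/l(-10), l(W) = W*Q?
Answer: √(-2740911984488880 + 3467712508758379470*I*√19006185)/10199577210 ≈ 8.5241 + 8.5241*I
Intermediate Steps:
Q = -6 (Q = -8 + 2 = -6)
l(W) = -6*W (l(W) = W*(-6) = -6*W)
q = 1/60 (q = 1/(-6*(-10)) = 1/60 ≈ 0.016667)
p(F) = 1/60
C = I*√19006185/30 (C = √(1/60 - 21118) = √(-1267079/60) = I*√19006185/30 ≈ 145.32*I)
J = -44788/1699929535 (J = (44788*(-1/43129))*(1/39415) = -44788/43129*1/39415 = -44788/1699929535 ≈ -2.6347e-5)
√(J + C) = √(-44788/1699929535 + I*√19006185/30)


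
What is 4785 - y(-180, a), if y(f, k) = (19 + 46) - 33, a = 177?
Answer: 4753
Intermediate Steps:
y(f, k) = 32 (y(f, k) = 65 - 33 = 32)
4785 - y(-180, a) = 4785 - 1*32 = 4785 - 32 = 4753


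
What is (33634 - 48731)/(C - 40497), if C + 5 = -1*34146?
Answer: 487/2408 ≈ 0.20224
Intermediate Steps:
C = -34151 (C = -5 - 1*34146 = -5 - 34146 = -34151)
(33634 - 48731)/(C - 40497) = (33634 - 48731)/(-34151 - 40497) = -15097/(-74648) = -15097*(-1/74648) = 487/2408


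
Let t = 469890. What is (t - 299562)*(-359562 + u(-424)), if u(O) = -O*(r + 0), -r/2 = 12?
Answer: -62976734064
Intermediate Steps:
r = -24 (r = -2*12 = -24)
u(O) = 24*O (u(O) = -O*(-24 + 0) = -O*(-24) = -(-24)*O = 24*O)
(t - 299562)*(-359562 + u(-424)) = (469890 - 299562)*(-359562 + 24*(-424)) = 170328*(-359562 - 10176) = 170328*(-369738) = -62976734064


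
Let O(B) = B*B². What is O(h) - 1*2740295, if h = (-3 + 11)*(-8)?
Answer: -3002439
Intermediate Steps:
h = -64 (h = 8*(-8) = -64)
O(B) = B³
O(h) - 1*2740295 = (-64)³ - 1*2740295 = -262144 - 2740295 = -3002439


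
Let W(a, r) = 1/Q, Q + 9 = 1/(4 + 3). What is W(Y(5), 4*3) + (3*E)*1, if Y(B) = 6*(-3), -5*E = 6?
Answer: -1151/310 ≈ -3.7129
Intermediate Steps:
E = -6/5 (E = -⅕*6 = -6/5 ≈ -1.2000)
Y(B) = -18
Q = -62/7 (Q = -9 + 1/(4 + 3) = -9 + 1/7 = -9 + ⅐ = -62/7 ≈ -8.8571)
W(a, r) = -7/62 (W(a, r) = 1/(-62/7) = -7/62)
W(Y(5), 4*3) + (3*E)*1 = -7/62 + (3*(-6/5))*1 = -7/62 - 18/5*1 = -7/62 - 18/5 = -1151/310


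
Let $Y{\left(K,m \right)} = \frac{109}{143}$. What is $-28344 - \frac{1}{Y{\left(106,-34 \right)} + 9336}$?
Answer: $- \frac{37843690151}{1335157} \approx -28344.0$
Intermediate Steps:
$Y{\left(K,m \right)} = \frac{109}{143}$ ($Y{\left(K,m \right)} = 109 \cdot \frac{1}{143} = \frac{109}{143}$)
$-28344 - \frac{1}{Y{\left(106,-34 \right)} + 9336} = -28344 - \frac{1}{\frac{109}{143} + 9336} = -28344 - \frac{1}{\frac{1335157}{143}} = -28344 - \frac{143}{1335157} = - \frac{37843690151}{1335157}$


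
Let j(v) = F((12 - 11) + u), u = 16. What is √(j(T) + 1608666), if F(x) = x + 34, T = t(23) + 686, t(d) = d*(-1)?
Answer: 41*√957 ≈ 1268.4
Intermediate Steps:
t(d) = -d
T = 663 (T = -1*23 + 686 = -23 + 686 = 663)
F(x) = 34 + x
j(v) = 51 (j(v) = 34 + ((12 - 11) + 16) = 34 + (1 + 16) = 34 + 17 = 51)
√(j(T) + 1608666) = √(51 + 1608666) = √1608717 = 41*√957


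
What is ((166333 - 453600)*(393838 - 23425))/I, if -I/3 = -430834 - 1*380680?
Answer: -35469143757/811514 ≈ -43707.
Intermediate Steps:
I = 2434542 (I = -3*(-430834 - 1*380680) = -3*(-430834 - 380680) = -3*(-811514) = 2434542)
((166333 - 453600)*(393838 - 23425))/I = ((166333 - 453600)*(393838 - 23425))/2434542 = -287267*370413*(1/2434542) = -106407431271*1/2434542 = -35469143757/811514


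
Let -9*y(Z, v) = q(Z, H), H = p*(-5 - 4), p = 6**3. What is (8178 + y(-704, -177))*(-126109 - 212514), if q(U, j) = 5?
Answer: -24921636931/9 ≈ -2.7691e+9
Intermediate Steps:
p = 216
H = -1944 (H = 216*(-5 - 4) = 216*(-9) = -1944)
y(Z, v) = -5/9 (y(Z, v) = -1/9*5 = -5/9)
(8178 + y(-704, -177))*(-126109 - 212514) = (8178 - 5/9)*(-126109 - 212514) = (73597/9)*(-338623) = -24921636931/9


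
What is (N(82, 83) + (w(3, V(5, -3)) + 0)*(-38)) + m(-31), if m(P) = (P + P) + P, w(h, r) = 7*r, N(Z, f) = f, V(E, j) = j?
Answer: 788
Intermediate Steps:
m(P) = 3*P (m(P) = 2*P + P = 3*P)
(N(82, 83) + (w(3, V(5, -3)) + 0)*(-38)) + m(-31) = (83 + (7*(-3) + 0)*(-38)) + 3*(-31) = (83 + (-21 + 0)*(-38)) - 93 = (83 - 21*(-38)) - 93 = (83 + 798) - 93 = 881 - 93 = 788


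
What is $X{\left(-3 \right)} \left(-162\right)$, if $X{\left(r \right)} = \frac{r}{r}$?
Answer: $-162$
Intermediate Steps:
$X{\left(r \right)} = 1$
$X{\left(-3 \right)} \left(-162\right) = 1 \left(-162\right) = -162$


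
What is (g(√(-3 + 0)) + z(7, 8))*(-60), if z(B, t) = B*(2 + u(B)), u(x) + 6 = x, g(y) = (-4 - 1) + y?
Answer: -960 - 60*I*√3 ≈ -960.0 - 103.92*I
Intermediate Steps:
g(y) = -5 + y
u(x) = -6 + x
z(B, t) = B*(-4 + B) (z(B, t) = B*(2 + (-6 + B)) = B*(-4 + B))
(g(√(-3 + 0)) + z(7, 8))*(-60) = ((-5 + √(-3 + 0)) + 7*(-4 + 7))*(-60) = ((-5 + √(-3)) + 7*3)*(-60) = ((-5 + I*√3) + 21)*(-60) = (16 + I*√3)*(-60) = -960 - 60*I*√3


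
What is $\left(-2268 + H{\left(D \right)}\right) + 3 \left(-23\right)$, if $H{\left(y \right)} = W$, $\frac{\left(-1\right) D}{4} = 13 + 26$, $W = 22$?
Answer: $-2315$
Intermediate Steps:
$D = -156$ ($D = - 4 \left(13 + 26\right) = \left(-4\right) 39 = -156$)
$H{\left(y \right)} = 22$
$\left(-2268 + H{\left(D \right)}\right) + 3 \left(-23\right) = \left(-2268 + 22\right) + 3 \left(-23\right) = -2246 - 69 = -2315$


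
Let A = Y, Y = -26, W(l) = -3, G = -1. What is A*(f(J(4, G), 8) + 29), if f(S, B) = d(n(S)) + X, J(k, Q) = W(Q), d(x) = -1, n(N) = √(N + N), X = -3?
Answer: -650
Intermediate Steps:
n(N) = √2*√N (n(N) = √(2*N) = √2*√N)
J(k, Q) = -3
f(S, B) = -4 (f(S, B) = -1 - 3 = -4)
A = -26
A*(f(J(4, G), 8) + 29) = -26*(-4 + 29) = -26*25 = -650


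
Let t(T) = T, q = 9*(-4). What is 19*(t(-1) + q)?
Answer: -703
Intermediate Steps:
q = -36
19*(t(-1) + q) = 19*(-1 - 36) = 19*(-37) = -703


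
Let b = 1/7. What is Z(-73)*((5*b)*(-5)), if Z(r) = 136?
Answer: -3400/7 ≈ -485.71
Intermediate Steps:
b = ⅐ ≈ 0.14286
Z(-73)*((5*b)*(-5)) = 136*((5*(⅐))*(-5)) = 136*((5/7)*(-5)) = 136*(-25/7) = -3400/7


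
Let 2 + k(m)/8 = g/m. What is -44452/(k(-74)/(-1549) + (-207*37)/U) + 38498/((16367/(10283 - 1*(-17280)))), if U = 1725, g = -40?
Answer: 7781560942654982/103945884081 ≈ 74862.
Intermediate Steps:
k(m) = -16 - 320/m (k(m) = -16 + 8*(-40/m) = -16 - 320/m)
-44452/(k(-74)/(-1549) + (-207*37)/U) + 38498/((16367/(10283 - 1*(-17280)))) = -44452/((-16 - 320/(-74))/(-1549) - 207*37/1725) + 38498/((16367/(10283 - 1*(-17280)))) = -44452/((-16 - 320*(-1/74))*(-1/1549) - 7659*1/1725) + 38498/((16367/(10283 + 17280))) = -44452/((-16 + 160/37)*(-1/1549) - 111/25) + 38498/((16367/27563)) = -44452/(-432/37*(-1/1549) - 111/25) + 38498/((16367*(1/27563))) = -44452/(432/57313 - 111/25) + 38498/(16367/27563) = -44452/(-6350943/1432825) + 38498*(27563/16367) = -44452*(-1432825/6350943) + 1061120374/16367 = 63691936900/6350943 + 1061120374/16367 = 7781560942654982/103945884081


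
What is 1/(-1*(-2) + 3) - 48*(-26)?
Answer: 6241/5 ≈ 1248.2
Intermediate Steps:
1/(-1*(-2) + 3) - 48*(-26) = 1/(2 + 3) + 1248 = 1/5 + 1248 = ⅕ + 1248 = 6241/5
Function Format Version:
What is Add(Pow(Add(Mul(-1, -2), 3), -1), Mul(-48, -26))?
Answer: Rational(6241, 5) ≈ 1248.2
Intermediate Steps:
Add(Pow(Add(Mul(-1, -2), 3), -1), Mul(-48, -26)) = Add(Pow(Add(2, 3), -1), 1248) = Add(Pow(5, -1), 1248) = Add(Rational(1, 5), 1248) = Rational(6241, 5)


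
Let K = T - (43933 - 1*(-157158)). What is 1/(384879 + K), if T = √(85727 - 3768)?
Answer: 183788/33777946985 - √81959/33777946985 ≈ 5.4326e-6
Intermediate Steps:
T = √81959 ≈ 286.28
K = -201091 + √81959 (K = √81959 - (43933 - 1*(-157158)) = √81959 - (43933 + 157158) = √81959 - 1*201091 = √81959 - 201091 = -201091 + √81959 ≈ -2.0080e+5)
1/(384879 + K) = 1/(384879 + (-201091 + √81959)) = 1/(183788 + √81959)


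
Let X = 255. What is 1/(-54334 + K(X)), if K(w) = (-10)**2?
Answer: -1/54234 ≈ -1.8439e-5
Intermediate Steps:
K(w) = 100
1/(-54334 + K(X)) = 1/(-54334 + 100) = 1/(-54234) = -1/54234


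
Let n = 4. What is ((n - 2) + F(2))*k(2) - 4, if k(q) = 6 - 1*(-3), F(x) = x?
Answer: 32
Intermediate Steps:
k(q) = 9 (k(q) = 6 + 3 = 9)
((n - 2) + F(2))*k(2) - 4 = ((4 - 2) + 2)*9 - 4 = (2 + 2)*9 - 4 = 4*9 - 4 = 36 - 4 = 32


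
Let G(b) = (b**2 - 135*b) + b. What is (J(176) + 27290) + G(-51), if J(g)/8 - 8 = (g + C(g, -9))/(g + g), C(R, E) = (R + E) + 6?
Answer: 1619065/44 ≈ 36797.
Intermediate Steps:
C(R, E) = 6 + E + R (C(R, E) = (E + R) + 6 = 6 + E + R)
G(b) = b**2 - 134*b
J(g) = 64 + 4*(-3 + 2*g)/g (J(g) = 64 + 8*((g + (6 - 9 + g))/(g + g)) = 64 + 8*((g + (-3 + g))/((2*g))) = 64 + 8*((-3 + 2*g)*(1/(2*g))) = 64 + 8*((-3 + 2*g)/(2*g)) = 64 + 4*(-3 + 2*g)/g)
(J(176) + 27290) + G(-51) = ((72 - 12/176) + 27290) - 51*(-134 - 51) = ((72 - 12*1/176) + 27290) - 51*(-185) = ((72 - 3/44) + 27290) + 9435 = (3165/44 + 27290) + 9435 = 1203925/44 + 9435 = 1619065/44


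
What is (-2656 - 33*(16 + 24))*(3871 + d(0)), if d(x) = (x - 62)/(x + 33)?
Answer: -507659656/33 ≈ -1.5384e+7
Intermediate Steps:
d(x) = (-62 + x)/(33 + x)
(-2656 - 33*(16 + 24))*(3871 + d(0)) = (-2656 - 33*(16 + 24))*(3871 + (-62 + 0)/(33 + 0)) = (-2656 - 33*40)*(3871 - 62/33) = (-2656 - 1320)*(3871 + (1/33)*(-62)) = -3976*(3871 - 62/33) = -3976*127681/33 = -507659656/33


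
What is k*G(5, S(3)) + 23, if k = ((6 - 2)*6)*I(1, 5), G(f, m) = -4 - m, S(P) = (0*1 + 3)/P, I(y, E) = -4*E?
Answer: 2423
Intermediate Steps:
S(P) = 3/P (S(P) = (0 + 3)/P = 3/P)
k = -480 (k = ((6 - 2)*6)*(-4*5) = (4*6)*(-20) = 24*(-20) = -480)
k*G(5, S(3)) + 23 = -480*(-4 - 3/3) + 23 = -480*(-4 - 1*1) + 23 = -480*(-4 - 1) + 23 = -480*(-5) + 23 = 2400 + 23 = 2423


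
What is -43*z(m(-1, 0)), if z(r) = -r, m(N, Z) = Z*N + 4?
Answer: 172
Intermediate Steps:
m(N, Z) = 4 + N*Z (m(N, Z) = N*Z + 4 = 4 + N*Z)
-43*z(m(-1, 0)) = -(-43)*(4 - 1*0) = -(-43)*(4 + 0) = -(-43)*4 = -43*(-4) = 172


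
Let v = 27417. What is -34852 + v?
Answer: -7435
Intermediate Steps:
-34852 + v = -34852 + 27417 = -7435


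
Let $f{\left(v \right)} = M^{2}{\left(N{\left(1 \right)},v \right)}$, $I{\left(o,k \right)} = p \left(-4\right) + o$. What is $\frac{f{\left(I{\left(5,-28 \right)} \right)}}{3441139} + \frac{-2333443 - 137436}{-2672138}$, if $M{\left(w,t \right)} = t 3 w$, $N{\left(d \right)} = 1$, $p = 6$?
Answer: $\frac{8511319867543}{9195198285182} \approx 0.92563$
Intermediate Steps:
$I{\left(o,k \right)} = -24 + o$ ($I{\left(o,k \right)} = 6 \left(-4\right) + o = -24 + o$)
$M{\left(w,t \right)} = 3 t w$
$f{\left(v \right)} = 9 v^{2}$ ($f{\left(v \right)} = \left(3 v 1\right)^{2} = \left(3 v\right)^{2} = 9 v^{2}$)
$\frac{f{\left(I{\left(5,-28 \right)} \right)}}{3441139} + \frac{-2333443 - 137436}{-2672138} = \frac{9 \left(-24 + 5\right)^{2}}{3441139} + \frac{-2333443 - 137436}{-2672138} = 9 \left(-19\right)^{2} \cdot \frac{1}{3441139} - - \frac{2470879}{2672138} = 9 \cdot 361 \cdot \frac{1}{3441139} + \frac{2470879}{2672138} = 3249 \cdot \frac{1}{3441139} + \frac{2470879}{2672138} = \frac{3249}{3441139} + \frac{2470879}{2672138} = \frac{8511319867543}{9195198285182}$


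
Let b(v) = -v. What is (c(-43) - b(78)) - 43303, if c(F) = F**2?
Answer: -41376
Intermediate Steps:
(c(-43) - b(78)) - 43303 = ((-43)**2 - (-1)*78) - 43303 = (1849 - 1*(-78)) - 43303 = (1849 + 78) - 43303 = 1927 - 43303 = -41376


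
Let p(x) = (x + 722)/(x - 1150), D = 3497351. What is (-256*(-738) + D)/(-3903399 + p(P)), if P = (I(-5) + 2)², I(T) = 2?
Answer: -232235577/245914178 ≈ -0.94438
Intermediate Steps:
P = 16 (P = (2 + 2)² = 4² = 16)
p(x) = (722 + x)/(-1150 + x)
(-256*(-738) + D)/(-3903399 + p(P)) = (-256*(-738) + 3497351)/(-3903399 + (722 + 16)/(-1150 + 16)) = (188928 + 3497351)/(-3903399 + 738/(-1134)) = 3686279/(-3903399 - 1/1134*738) = 3686279/(-3903399 - 41/63) = 3686279/(-245914178/63) = 3686279*(-63/245914178) = -232235577/245914178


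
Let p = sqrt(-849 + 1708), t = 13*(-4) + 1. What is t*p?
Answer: -51*sqrt(859) ≈ -1494.7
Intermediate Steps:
t = -51 (t = -52 + 1 = -51)
p = sqrt(859) ≈ 29.309
t*p = -51*sqrt(859)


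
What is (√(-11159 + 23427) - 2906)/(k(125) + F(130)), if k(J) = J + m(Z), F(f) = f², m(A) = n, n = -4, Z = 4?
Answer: -2906/17021 + 2*√3067/17021 ≈ -0.16422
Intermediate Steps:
m(A) = -4
k(J) = -4 + J (k(J) = J - 4 = -4 + J)
(√(-11159 + 23427) - 2906)/(k(125) + F(130)) = (√(-11159 + 23427) - 2906)/((-4 + 125) + 130²) = (√12268 - 2906)/(121 + 16900) = (2*√3067 - 2906)/17021 = (-2906 + 2*√3067)*(1/17021) = -2906/17021 + 2*√3067/17021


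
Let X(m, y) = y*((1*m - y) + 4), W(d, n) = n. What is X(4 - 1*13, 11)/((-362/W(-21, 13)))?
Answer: 1144/181 ≈ 6.3204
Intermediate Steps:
X(m, y) = y*(4 + m - y) (X(m, y) = y*((m - y) + 4) = y*(4 + m - y))
X(4 - 1*13, 11)/((-362/W(-21, 13))) = (11*(4 + (4 - 1*13) - 1*11))/((-362/13)) = (11*(4 + (4 - 13) - 11))/((-362*1/13)) = (11*(4 - 9 - 11))/(-362/13) = (11*(-16))*(-13/362) = -176*(-13/362) = 1144/181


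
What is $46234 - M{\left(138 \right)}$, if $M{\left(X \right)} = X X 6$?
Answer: $-68030$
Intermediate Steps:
$M{\left(X \right)} = 6 X^{2}$ ($M{\left(X \right)} = X^{2} \cdot 6 = 6 X^{2}$)
$46234 - M{\left(138 \right)} = 46234 - 6 \cdot 138^{2} = 46234 - 6 \cdot 19044 = 46234 - 114264 = -68030$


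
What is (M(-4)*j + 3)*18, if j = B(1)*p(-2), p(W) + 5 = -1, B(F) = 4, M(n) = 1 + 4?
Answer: -2106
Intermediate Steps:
M(n) = 5
p(W) = -6 (p(W) = -5 - 1 = -6)
j = -24 (j = 4*(-6) = -24)
(M(-4)*j + 3)*18 = (5*(-24) + 3)*18 = (-120 + 3)*18 = -117*18 = -2106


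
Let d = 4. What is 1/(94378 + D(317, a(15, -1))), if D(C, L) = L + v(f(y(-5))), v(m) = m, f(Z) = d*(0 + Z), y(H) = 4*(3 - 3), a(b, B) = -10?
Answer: 1/94368 ≈ 1.0597e-5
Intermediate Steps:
y(H) = 0 (y(H) = 4*0 = 0)
f(Z) = 4*Z (f(Z) = 4*(0 + Z) = 4*Z)
D(C, L) = L (D(C, L) = L + 4*0 = L + 0 = L)
1/(94378 + D(317, a(15, -1))) = 1/(94378 - 10) = 1/94368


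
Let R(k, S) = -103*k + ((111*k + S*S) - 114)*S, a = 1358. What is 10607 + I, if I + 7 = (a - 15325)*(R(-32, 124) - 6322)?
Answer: -20238367938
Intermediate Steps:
R(k, S) = -103*k + S*(-114 + S² + 111*k) (R(k, S) = -103*k + ((111*k + S²) - 114)*S = -103*k + ((S² + 111*k) - 114)*S = -103*k + (-114 + S² + 111*k)*S = -103*k + S*(-114 + S² + 111*k))
I = -20238378545 (I = -7 + (1358 - 15325)*((124³ - 114*124 - 103*(-32) + 111*124*(-32)) - 6322) = -7 - 13967*((1906624 - 14136 + 3296 - 440448) - 6322) = -7 - 13967*(1455336 - 6322) = -7 - 13967*1449014 = -7 - 20238378538 = -20238378545)
10607 + I = 10607 - 20238378545 = -20238367938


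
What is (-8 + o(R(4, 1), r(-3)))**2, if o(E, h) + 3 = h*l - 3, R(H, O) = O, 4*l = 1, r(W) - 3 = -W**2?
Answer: 961/4 ≈ 240.25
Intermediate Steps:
r(W) = 3 - W**2
l = 1/4 (l = (1/4)*1 = 1/4 ≈ 0.25000)
o(E, h) = -6 + h/4 (o(E, h) = -3 + (h*(1/4) - 3) = -3 + (h/4 - 3) = -3 + (-3 + h/4) = -6 + h/4)
(-8 + o(R(4, 1), r(-3)))**2 = (-8 + (-6 + (3 - 1*(-3)**2)/4))**2 = (-8 + (-6 + (3 - 1*9)/4))**2 = (-8 + (-6 + (3 - 9)/4))**2 = (-8 + (-6 + (1/4)*(-6)))**2 = (-8 + (-6 - 3/2))**2 = (-8 - 15/2)**2 = (-31/2)**2 = 961/4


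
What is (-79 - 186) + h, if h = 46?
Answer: -219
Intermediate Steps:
(-79 - 186) + h = (-79 - 186) + 46 = -265 + 46 = -219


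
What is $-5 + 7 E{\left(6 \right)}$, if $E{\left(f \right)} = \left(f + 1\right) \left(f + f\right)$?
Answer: $583$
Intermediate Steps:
$E{\left(f \right)} = 2 f \left(1 + f\right)$ ($E{\left(f \right)} = \left(1 + f\right) 2 f = 2 f \left(1 + f\right)$)
$-5 + 7 E{\left(6 \right)} = -5 + 7 \cdot 2 \cdot 6 \left(1 + 6\right) = -5 + 7 \cdot 2 \cdot 6 \cdot 7 = -5 + 7 \cdot 84 = -5 + 588 = 583$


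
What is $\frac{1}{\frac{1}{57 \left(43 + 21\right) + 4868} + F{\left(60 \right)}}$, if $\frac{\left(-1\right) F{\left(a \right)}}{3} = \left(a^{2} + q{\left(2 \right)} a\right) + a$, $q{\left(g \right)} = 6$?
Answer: $- \frac{8516}{102702959} \approx -8.2919 \cdot 10^{-5}$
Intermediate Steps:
$F{\left(a \right)} = - 21 a - 3 a^{2}$ ($F{\left(a \right)} = - 3 \left(\left(a^{2} + 6 a\right) + a\right) = - 3 \left(a^{2} + 7 a\right) = - 21 a - 3 a^{2}$)
$\frac{1}{\frac{1}{57 \left(43 + 21\right) + 4868} + F{\left(60 \right)}} = \frac{1}{\frac{1}{57 \left(43 + 21\right) + 4868} - 180 \left(7 + 60\right)} = \frac{1}{\frac{1}{57 \cdot 64 + 4868} - 180 \cdot 67} = \frac{1}{\frac{1}{3648 + 4868} - 12060} = \frac{1}{\frac{1}{8516} - 12060} = \frac{1}{- \frac{102702959}{8516}} = - \frac{8516}{102702959}$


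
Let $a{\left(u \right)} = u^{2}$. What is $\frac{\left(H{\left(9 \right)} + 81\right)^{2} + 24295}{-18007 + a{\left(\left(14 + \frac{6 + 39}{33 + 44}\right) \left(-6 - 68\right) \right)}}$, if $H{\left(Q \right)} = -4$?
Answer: $\frac{179198096}{6799178901} \approx 0.026356$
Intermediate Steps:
$\frac{\left(H{\left(9 \right)} + 81\right)^{2} + 24295}{-18007 + a{\left(\left(14 + \frac{6 + 39}{33 + 44}\right) \left(-6 - 68\right) \right)}} = \frac{\left(-4 + 81\right)^{2} + 24295}{-18007 + \left(\left(14 + \frac{6 + 39}{33 + 44}\right) \left(-6 - 68\right)\right)^{2}} = \frac{77^{2} + 24295}{-18007 + \left(\left(14 + \frac{45}{77}\right) \left(-74\right)\right)^{2}} = \frac{5929 + 24295}{-18007 + \left(\left(14 + 45 \cdot \frac{1}{77}\right) \left(-74\right)\right)^{2}} = \frac{30224}{-18007 + \left(\left(14 + \frac{45}{77}\right) \left(-74\right)\right)^{2}} = \frac{30224}{-18007 + \left(\frac{1123}{77} \left(-74\right)\right)^{2}} = \frac{30224}{-18007 + \left(- \frac{83102}{77}\right)^{2}} = \frac{30224}{-18007 + \frac{6905942404}{5929}} = \frac{30224}{\frac{6799178901}{5929}} = 30224 \cdot \frac{5929}{6799178901} = \frac{179198096}{6799178901}$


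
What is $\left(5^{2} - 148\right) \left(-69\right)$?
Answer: $8487$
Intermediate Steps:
$\left(5^{2} - 148\right) \left(-69\right) = \left(25 - 148\right) \left(-69\right) = \left(-123\right) \left(-69\right) = 8487$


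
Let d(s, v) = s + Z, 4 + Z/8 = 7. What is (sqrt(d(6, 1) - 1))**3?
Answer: 29*sqrt(29) ≈ 156.17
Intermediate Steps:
Z = 24 (Z = -32 + 8*7 = -32 + 56 = 24)
d(s, v) = 24 + s (d(s, v) = s + 24 = 24 + s)
(sqrt(d(6, 1) - 1))**3 = (sqrt((24 + 6) - 1))**3 = (sqrt(30 - 1))**3 = (sqrt(29))**3 = 29*sqrt(29)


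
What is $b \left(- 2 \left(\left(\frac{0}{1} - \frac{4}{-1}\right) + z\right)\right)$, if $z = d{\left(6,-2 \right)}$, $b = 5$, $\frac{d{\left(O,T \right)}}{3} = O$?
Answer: $-220$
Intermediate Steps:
$d{\left(O,T \right)} = 3 O$
$z = 18$ ($z = 3 \cdot 6 = 18$)
$b \left(- 2 \left(\left(\frac{0}{1} - \frac{4}{-1}\right) + z\right)\right) = 5 \left(- 2 \left(\left(\frac{0}{1} - \frac{4}{-1}\right) + 18\right)\right) = 5 \left(- 2 \left(\left(0 \cdot 1 - -4\right) + 18\right)\right) = 5 \left(- 2 \left(\left(0 + 4\right) + 18\right)\right) = 5 \left(- 2 \left(4 + 18\right)\right) = 5 \left(\left(-2\right) 22\right) = 5 \left(-44\right) = -220$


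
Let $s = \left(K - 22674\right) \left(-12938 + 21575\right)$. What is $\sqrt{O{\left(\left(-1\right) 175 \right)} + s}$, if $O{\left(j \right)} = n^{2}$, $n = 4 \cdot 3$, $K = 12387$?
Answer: $15 i \sqrt{394883} \approx 9426.0 i$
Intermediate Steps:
$n = 12$
$O{\left(j \right)} = 144$ ($O{\left(j \right)} = 12^{2} = 144$)
$s = -88848819$ ($s = \left(12387 - 22674\right) \left(-12938 + 21575\right) = \left(-10287\right) 8637 = -88848819$)
$\sqrt{O{\left(\left(-1\right) 175 \right)} + s} = \sqrt{144 - 88848819} = \sqrt{-88848675} = 15 i \sqrt{394883}$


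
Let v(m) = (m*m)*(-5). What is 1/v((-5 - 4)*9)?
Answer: -1/32805 ≈ -3.0483e-5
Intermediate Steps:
v(m) = -5*m**2 (v(m) = m**2*(-5) = -5*m**2)
1/v((-5 - 4)*9) = 1/(-5*81*(-5 - 4)**2) = 1/(-5*(-9*9)**2) = 1/(-5*(-81)**2) = 1/(-5*6561) = 1/(-32805) = -1/32805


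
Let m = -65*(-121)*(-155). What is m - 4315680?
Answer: -5534755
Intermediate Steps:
m = -1219075 (m = 7865*(-155) = -1219075)
m - 4315680 = -1219075 - 4315680 = -5534755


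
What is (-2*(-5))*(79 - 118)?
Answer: -390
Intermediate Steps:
(-2*(-5))*(79 - 118) = 10*(-39) = -390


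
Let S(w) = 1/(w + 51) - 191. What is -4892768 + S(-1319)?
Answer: -6204272013/1268 ≈ -4.8930e+6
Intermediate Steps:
S(w) = -191 + 1/(51 + w) (S(w) = 1/(51 + w) - 191 = -191 + 1/(51 + w))
-4892768 + S(-1319) = -4892768 + (-9740 - 191*(-1319))/(51 - 1319) = -4892768 + (-9740 + 251929)/(-1268) = -4892768 - 1/1268*242189 = -4892768 - 242189/1268 = -6204272013/1268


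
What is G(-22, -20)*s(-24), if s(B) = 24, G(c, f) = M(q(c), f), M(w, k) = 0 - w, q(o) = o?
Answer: 528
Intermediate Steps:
M(w, k) = -w
G(c, f) = -c
G(-22, -20)*s(-24) = -1*(-22)*24 = 22*24 = 528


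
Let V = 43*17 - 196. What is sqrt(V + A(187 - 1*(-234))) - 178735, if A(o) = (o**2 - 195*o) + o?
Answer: -178735 + 3*sqrt(10678) ≈ -1.7843e+5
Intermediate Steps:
A(o) = o**2 - 194*o
V = 535 (V = 731 - 196 = 535)
sqrt(V + A(187 - 1*(-234))) - 178735 = sqrt(535 + (187 - 1*(-234))*(-194 + (187 - 1*(-234)))) - 178735 = sqrt(535 + (187 + 234)*(-194 + (187 + 234))) - 178735 = sqrt(535 + 421*(-194 + 421)) - 178735 = sqrt(535 + 421*227) - 178735 = sqrt(535 + 95567) - 178735 = sqrt(96102) - 178735 = 3*sqrt(10678) - 178735 = -178735 + 3*sqrt(10678)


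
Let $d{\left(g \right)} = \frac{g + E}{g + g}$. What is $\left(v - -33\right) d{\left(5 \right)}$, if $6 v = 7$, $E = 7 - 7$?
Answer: $\frac{205}{12} \approx 17.083$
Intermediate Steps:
$E = 0$ ($E = 7 - 7 = 0$)
$v = \frac{7}{6}$ ($v = \frac{1}{6} \cdot 7 = \frac{7}{6} \approx 1.1667$)
$d{\left(g \right)} = \frac{1}{2}$ ($d{\left(g \right)} = \frac{g + 0}{g + g} = \frac{g}{2 g} = g \frac{1}{2 g} = \frac{1}{2}$)
$\left(v - -33\right) d{\left(5 \right)} = \left(\frac{7}{6} - -33\right) \frac{1}{2} = \left(\frac{7}{6} + \left(-44 + 77\right)\right) \frac{1}{2} = \left(\frac{7}{6} + 33\right) \frac{1}{2} = \frac{205}{6} \cdot \frac{1}{2} = \frac{205}{12}$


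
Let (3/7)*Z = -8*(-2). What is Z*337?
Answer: 37744/3 ≈ 12581.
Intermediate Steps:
Z = 112/3 (Z = 7*(-8*(-2))/3 = (7/3)*16 = 112/3 ≈ 37.333)
Z*337 = (112/3)*337 = 37744/3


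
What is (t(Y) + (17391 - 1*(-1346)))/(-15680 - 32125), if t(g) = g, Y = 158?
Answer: -3779/9561 ≈ -0.39525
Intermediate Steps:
(t(Y) + (17391 - 1*(-1346)))/(-15680 - 32125) = (158 + (17391 - 1*(-1346)))/(-15680 - 32125) = (158 + (17391 + 1346))/(-47805) = (158 + 18737)*(-1/47805) = 18895*(-1/47805) = -3779/9561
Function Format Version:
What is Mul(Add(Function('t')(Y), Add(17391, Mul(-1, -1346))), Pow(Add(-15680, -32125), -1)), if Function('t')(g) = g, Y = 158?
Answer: Rational(-3779, 9561) ≈ -0.39525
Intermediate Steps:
Mul(Add(Function('t')(Y), Add(17391, Mul(-1, -1346))), Pow(Add(-15680, -32125), -1)) = Mul(Add(158, Add(17391, Mul(-1, -1346))), Pow(Add(-15680, -32125), -1)) = Mul(Add(158, Add(17391, 1346)), Pow(-47805, -1)) = Mul(Add(158, 18737), Rational(-1, 47805)) = Mul(18895, Rational(-1, 47805)) = Rational(-3779, 9561)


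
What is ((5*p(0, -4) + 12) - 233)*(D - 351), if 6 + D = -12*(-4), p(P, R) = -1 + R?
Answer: 76014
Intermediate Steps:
D = 42 (D = -6 - 12*(-4) = -6 + 48 = 42)
((5*p(0, -4) + 12) - 233)*(D - 351) = ((5*(-1 - 4) + 12) - 233)*(42 - 351) = ((5*(-5) + 12) - 233)*(-309) = ((-25 + 12) - 233)*(-309) = (-13 - 233)*(-309) = -246*(-309) = 76014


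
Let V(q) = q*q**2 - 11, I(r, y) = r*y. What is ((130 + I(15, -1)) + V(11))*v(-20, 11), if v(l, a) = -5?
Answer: -7175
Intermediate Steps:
V(q) = -11 + q**3 (V(q) = q**3 - 11 = -11 + q**3)
((130 + I(15, -1)) + V(11))*v(-20, 11) = ((130 + 15*(-1)) + (-11 + 11**3))*(-5) = ((130 - 15) + (-11 + 1331))*(-5) = (115 + 1320)*(-5) = 1435*(-5) = -7175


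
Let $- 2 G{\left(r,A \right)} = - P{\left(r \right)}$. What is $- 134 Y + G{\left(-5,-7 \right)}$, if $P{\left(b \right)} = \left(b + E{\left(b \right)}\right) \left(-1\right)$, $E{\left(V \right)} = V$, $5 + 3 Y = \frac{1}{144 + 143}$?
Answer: $\frac{65487}{287} \approx 228.18$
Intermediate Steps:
$Y = - \frac{478}{287}$ ($Y = - \frac{5}{3} + \frac{1}{3 \left(144 + 143\right)} = - \frac{5}{3} + \frac{1}{3 \cdot 287} = - \frac{5}{3} + \frac{1}{3} \cdot \frac{1}{287} = - \frac{5}{3} + \frac{1}{861} = - \frac{478}{287} \approx -1.6655$)
$P{\left(b \right)} = - 2 b$ ($P{\left(b \right)} = \left(b + b\right) \left(-1\right) = 2 b \left(-1\right) = - 2 b$)
$G{\left(r,A \right)} = - r$ ($G{\left(r,A \right)} = - \frac{\left(-1\right) \left(- 2 r\right)}{2} = - \frac{2 r}{2} = - r$)
$- 134 Y + G{\left(-5,-7 \right)} = \left(-134\right) \left(- \frac{478}{287}\right) - -5 = \frac{64052}{287} + 5 = \frac{65487}{287}$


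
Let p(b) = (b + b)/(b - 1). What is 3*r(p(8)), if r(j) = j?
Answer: 48/7 ≈ 6.8571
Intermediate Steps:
p(b) = 2*b/(-1 + b) (p(b) = (2*b)/(-1 + b) = 2*b/(-1 + b))
3*r(p(8)) = 3*(2*8/(-1 + 8)) = 3*(2*8/7) = 3*(2*8*(⅐)) = 3*(16/7) = 48/7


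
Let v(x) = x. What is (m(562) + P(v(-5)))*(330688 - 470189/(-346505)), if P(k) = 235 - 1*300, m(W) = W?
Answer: 56949001267613/346505 ≈ 1.6435e+8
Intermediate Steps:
P(k) = -65 (P(k) = 235 - 300 = -65)
(m(562) + P(v(-5)))*(330688 - 470189/(-346505)) = (562 - 65)*(330688 - 470189/(-346505)) = 497*(330688 - 470189*(-1/346505)) = 497*(330688 + 470189/346505) = 497*(114585515629/346505) = 56949001267613/346505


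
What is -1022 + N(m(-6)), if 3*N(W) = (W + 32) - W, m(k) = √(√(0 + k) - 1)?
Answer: -3034/3 ≈ -1011.3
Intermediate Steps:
m(k) = √(-1 + √k) (m(k) = √(√k - 1) = √(-1 + √k))
N(W) = 32/3 (N(W) = ((W + 32) - W)/3 = ((32 + W) - W)/3 = (⅓)*32 = 32/3)
-1022 + N(m(-6)) = -1022 + 32/3 = -3034/3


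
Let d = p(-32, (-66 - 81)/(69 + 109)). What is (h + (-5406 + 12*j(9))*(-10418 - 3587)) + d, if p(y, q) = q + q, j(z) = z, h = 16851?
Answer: 6605165202/89 ≈ 7.4215e+7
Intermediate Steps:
p(y, q) = 2*q
d = -147/89 (d = 2*((-66 - 81)/(69 + 109)) = 2*(-147/178) = -147/89 ≈ -1.6517)
(h + (-5406 + 12*j(9))*(-10418 - 3587)) + d = (16851 + (-5406 + 12*9)*(-10418 - 3587)) - 147/89 = (16851 + (-5406 + 108)*(-14005)) - 147/89 = (16851 - 5298*(-14005)) - 147/89 = (16851 + 74198490) - 147/89 = 74215341 - 147/89 = 6605165202/89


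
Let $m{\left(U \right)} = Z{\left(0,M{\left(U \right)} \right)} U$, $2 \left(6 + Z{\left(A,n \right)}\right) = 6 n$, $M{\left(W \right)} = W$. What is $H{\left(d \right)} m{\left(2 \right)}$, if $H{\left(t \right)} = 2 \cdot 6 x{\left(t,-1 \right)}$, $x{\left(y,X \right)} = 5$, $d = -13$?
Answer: $0$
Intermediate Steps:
$H{\left(t \right)} = 60$ ($H{\left(t \right)} = 2 \cdot 6 \cdot 5 = 12 \cdot 5 = 60$)
$Z{\left(A,n \right)} = -6 + 3 n$ ($Z{\left(A,n \right)} = -6 + \frac{6 n}{2} = -6 + 3 n$)
$m{\left(U \right)} = U \left(-6 + 3 U\right)$ ($m{\left(U \right)} = \left(-6 + 3 U\right) U = U \left(-6 + 3 U\right)$)
$H{\left(d \right)} m{\left(2 \right)} = 60 \cdot 3 \cdot 2 \left(-2 + 2\right) = 60 \cdot 3 \cdot 2 \cdot 0 = 60 \cdot 0 = 0$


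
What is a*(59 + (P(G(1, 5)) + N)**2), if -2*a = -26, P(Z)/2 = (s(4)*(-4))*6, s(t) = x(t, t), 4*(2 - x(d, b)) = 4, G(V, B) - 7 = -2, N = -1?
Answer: 31980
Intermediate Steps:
G(V, B) = 5 (G(V, B) = 7 - 2 = 5)
x(d, b) = 1 (x(d, b) = 2 - 1/4*4 = 2 - 1 = 1)
s(t) = 1
P(Z) = -48 (P(Z) = 2*((1*(-4))*6) = 2*(-4*6) = 2*(-24) = -48)
a = 13 (a = -1/2*(-26) = 13)
a*(59 + (P(G(1, 5)) + N)**2) = 13*(59 + (-48 - 1)**2) = 13*(59 + (-49)**2) = 13*(59 + 2401) = 13*2460 = 31980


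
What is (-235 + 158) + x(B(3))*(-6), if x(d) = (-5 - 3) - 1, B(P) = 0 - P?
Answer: -23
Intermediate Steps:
B(P) = -P
x(d) = -9 (x(d) = -8 - 1 = -9)
(-235 + 158) + x(B(3))*(-6) = (-235 + 158) - 9*(-6) = -77 + 54 = -23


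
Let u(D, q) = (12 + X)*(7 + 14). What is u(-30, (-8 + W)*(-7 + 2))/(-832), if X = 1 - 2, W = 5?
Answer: -231/832 ≈ -0.27764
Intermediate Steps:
X = -1
u(D, q) = 231 (u(D, q) = (12 - 1)*(7 + 14) = 11*21 = 231)
u(-30, (-8 + W)*(-7 + 2))/(-832) = 231/(-832) = 231*(-1/832) = -231/832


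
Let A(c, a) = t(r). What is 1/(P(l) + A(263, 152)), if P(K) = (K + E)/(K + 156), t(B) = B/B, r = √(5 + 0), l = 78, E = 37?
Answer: 234/349 ≈ 0.67049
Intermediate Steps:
r = √5 ≈ 2.2361
t(B) = 1
P(K) = (37 + K)/(156 + K) (P(K) = (K + 37)/(K + 156) = (37 + K)/(156 + K))
A(c, a) = 1
1/(P(l) + A(263, 152)) = 1/((37 + 78)/(156 + 78) + 1) = 1/(115/234 + 1) = 1/(349/234) = 234/349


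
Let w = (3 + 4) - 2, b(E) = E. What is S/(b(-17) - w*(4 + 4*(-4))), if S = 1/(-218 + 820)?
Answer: 1/25886 ≈ 3.8631e-5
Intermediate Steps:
S = 1/602 ≈ 0.0016611
w = 5 (w = 7 - 2 = 5)
S/(b(-17) - w*(4 + 4*(-4))) = 1/(602*(-17 - 5*(4 + 4*(-4)))) = 1/(602*(-17 - 5*(4 - 16))) = 1/(602*(-17 - 5*(-12))) = 1/(602*(-17 - 1*(-60))) = 1/(602*(-17 + 60)) = (1/602)/43 = (1/602)*(1/43) = 1/25886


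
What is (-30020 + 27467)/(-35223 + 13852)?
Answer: 2553/21371 ≈ 0.11946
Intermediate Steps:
(-30020 + 27467)/(-35223 + 13852) = -2553/(-21371) = -2553*(-1/21371) = 2553/21371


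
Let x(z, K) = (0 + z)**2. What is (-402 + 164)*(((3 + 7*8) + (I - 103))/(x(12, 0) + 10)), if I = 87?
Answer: -731/11 ≈ -66.455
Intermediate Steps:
x(z, K) = z**2
(-402 + 164)*(((3 + 7*8) + (I - 103))/(x(12, 0) + 10)) = (-402 + 164)*(((3 + 7*8) + (87 - 103))/(12**2 + 10)) = -238*((3 + 56) - 16)/(144 + 10) = -238*(59 - 16)/154 = -10234/154 = -238*43/154 = -731/11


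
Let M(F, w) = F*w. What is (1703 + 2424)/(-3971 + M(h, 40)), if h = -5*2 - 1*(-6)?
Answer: -4127/4131 ≈ -0.99903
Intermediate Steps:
h = -4 (h = -10 + 6 = -4)
(1703 + 2424)/(-3971 + M(h, 40)) = (1703 + 2424)/(-3971 - 4*40) = 4127/(-3971 - 160) = 4127/(-4131) = 4127*(-1/4131) = -4127/4131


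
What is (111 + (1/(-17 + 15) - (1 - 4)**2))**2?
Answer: 41209/4 ≈ 10302.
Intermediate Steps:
(111 + (1/(-17 + 15) - (1 - 4)**2))**2 = (111 + (1/(-2) - 1*(-3)**2))**2 = (111 + (-1/2 - 1*9))**2 = (111 + (-1/2 - 9))**2 = (111 - 19/2)**2 = (203/2)**2 = 41209/4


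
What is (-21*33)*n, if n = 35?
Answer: -24255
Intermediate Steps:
(-21*33)*n = -21*33*35 = -693*35 = -24255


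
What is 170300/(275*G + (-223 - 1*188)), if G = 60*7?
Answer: 13100/8853 ≈ 1.4797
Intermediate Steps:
G = 420
170300/(275*G + (-223 - 1*188)) = 170300/(275*420 + (-223 - 1*188)) = 170300/(115500 + (-223 - 188)) = 170300/(115500 - 411) = 170300/115089 = 170300*(1/115089) = 13100/8853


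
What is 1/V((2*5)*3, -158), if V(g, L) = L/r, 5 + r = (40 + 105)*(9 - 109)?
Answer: 14505/158 ≈ 91.804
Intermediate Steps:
r = -14505 (r = -5 + (40 + 105)*(9 - 109) = -5 + 145*(-100) = -5 - 14500 = -14505)
V(g, L) = -L/14505 (V(g, L) = L/(-14505) = L*(-1/14505) = -L/14505)
1/V((2*5)*3, -158) = 1/(-1/14505*(-158)) = 1/(158/14505) = 14505/158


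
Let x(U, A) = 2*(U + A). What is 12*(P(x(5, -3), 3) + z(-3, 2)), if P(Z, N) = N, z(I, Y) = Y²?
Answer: 84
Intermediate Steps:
x(U, A) = 2*A + 2*U (x(U, A) = 2*(A + U) = 2*A + 2*U)
12*(P(x(5, -3), 3) + z(-3, 2)) = 12*(3 + 2²) = 12*(3 + 4) = 12*7 = 84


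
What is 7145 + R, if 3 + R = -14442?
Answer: -7300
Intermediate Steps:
R = -14445 (R = -3 - 14442 = -14445)
7145 + R = 7145 - 14445 = -7300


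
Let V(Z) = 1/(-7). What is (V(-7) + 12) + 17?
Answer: 202/7 ≈ 28.857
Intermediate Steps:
V(Z) = -⅐
(V(-7) + 12) + 17 = (-⅐ + 12) + 17 = 83/7 + 17 = 202/7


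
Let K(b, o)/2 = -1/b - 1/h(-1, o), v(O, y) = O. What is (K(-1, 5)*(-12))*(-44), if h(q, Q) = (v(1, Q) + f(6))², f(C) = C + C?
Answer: 177408/169 ≈ 1049.8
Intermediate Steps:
f(C) = 2*C
h(q, Q) = 169 (h(q, Q) = (1 + 2*6)² = (1 + 12)² = 13² = 169)
K(b, o) = -2/169 - 2/b (K(b, o) = 2*(-1/b - 1/169) = 2*(-1/169 - 1/b) = -2/169 - 2/b)
(K(-1, 5)*(-12))*(-44) = ((-2/169 - 2/(-1))*(-12))*(-44) = ((-2/169 - 2*(-1))*(-12))*(-44) = ((-2/169 + 2)*(-12))*(-44) = ((336/169)*(-12))*(-44) = -4032/169*(-44) = 177408/169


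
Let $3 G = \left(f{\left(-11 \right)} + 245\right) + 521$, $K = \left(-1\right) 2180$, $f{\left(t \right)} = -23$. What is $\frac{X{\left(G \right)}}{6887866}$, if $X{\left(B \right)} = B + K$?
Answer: $- \frac{5797}{20663598} \approx -0.00028054$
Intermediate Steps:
$K = -2180$
$G = \frac{743}{3}$ ($G = \frac{\left(-23 + 245\right) + 521}{3} = \frac{222 + 521}{3} = \frac{1}{3} \cdot 743 = \frac{743}{3} \approx 247.67$)
$X{\left(B \right)} = -2180 + B$ ($X{\left(B \right)} = B - 2180 = -2180 + B$)
$\frac{X{\left(G \right)}}{6887866} = \frac{-2180 + \frac{743}{3}}{6887866} = \left(- \frac{5797}{3}\right) \frac{1}{6887866} = - \frac{5797}{20663598}$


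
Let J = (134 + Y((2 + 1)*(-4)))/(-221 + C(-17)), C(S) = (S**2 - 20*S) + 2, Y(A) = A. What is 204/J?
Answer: 41820/61 ≈ 685.57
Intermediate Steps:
C(S) = 2 + S**2 - 20*S
J = 61/205 (J = (134 + (2 + 1)*(-4))/(-221 + (2 + (-17)**2 - 20*(-17))) = (134 + 3*(-4))/(-221 + (2 + 289 + 340)) = (134 - 12)/(-221 + 631) = 122/410 = 122*(1/410) = 61/205 ≈ 0.29756)
204/J = 204/(61/205) = 204*(205/61) = 41820/61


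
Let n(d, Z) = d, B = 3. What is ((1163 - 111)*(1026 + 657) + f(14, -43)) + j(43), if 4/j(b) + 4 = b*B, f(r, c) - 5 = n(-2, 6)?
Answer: 221314879/125 ≈ 1.7705e+6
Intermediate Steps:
f(r, c) = 3 (f(r, c) = 5 - 2 = 3)
j(b) = 4/(-4 + 3*b) (j(b) = 4/(-4 + b*3) = 4/(-4 + 3*b))
((1163 - 111)*(1026 + 657) + f(14, -43)) + j(43) = ((1163 - 111)*(1026 + 657) + 3) + 4/(-4 + 3*43) = (1052*1683 + 3) + 4/(-4 + 129) = (1770516 + 3) + 4/125 = 1770519 + 4*(1/125) = 1770519 + 4/125 = 221314879/125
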